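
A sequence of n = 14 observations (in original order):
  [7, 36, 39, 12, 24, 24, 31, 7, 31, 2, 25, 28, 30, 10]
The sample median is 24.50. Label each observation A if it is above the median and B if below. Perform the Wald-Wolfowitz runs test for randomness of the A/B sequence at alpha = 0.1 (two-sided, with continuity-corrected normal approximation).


Step 1: Compute median = 24.50; label A = above, B = below.
Labels in order: BAABBBABABAAAB  (n_A = 7, n_B = 7)
Step 2: Count runs R = 9.
Step 3: Under H0 (random ordering), E[R] = 2*n_A*n_B/(n_A+n_B) + 1 = 2*7*7/14 + 1 = 8.0000.
        Var[R] = 2*n_A*n_B*(2*n_A*n_B - n_A - n_B) / ((n_A+n_B)^2 * (n_A+n_B-1)) = 8232/2548 = 3.2308.
        SD[R] = 1.7974.
Step 4: Continuity-corrected z = (R - 0.5 - E[R]) / SD[R] = (9 - 0.5 - 8.0000) / 1.7974 = 0.2782.
Step 5: Two-sided p-value via normal approximation = 2*(1 - Phi(|z|)) = 0.780879.
Step 6: alpha = 0.1. fail to reject H0.

R = 9, z = 0.2782, p = 0.780879, fail to reject H0.


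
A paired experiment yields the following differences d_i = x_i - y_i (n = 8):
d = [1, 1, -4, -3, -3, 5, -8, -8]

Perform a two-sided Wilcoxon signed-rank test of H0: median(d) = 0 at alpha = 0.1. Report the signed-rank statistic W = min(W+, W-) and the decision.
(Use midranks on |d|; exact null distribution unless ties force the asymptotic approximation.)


Step 1: Drop any zero differences (none here) and take |d_i|.
|d| = [1, 1, 4, 3, 3, 5, 8, 8]
Step 2: Midrank |d_i| (ties get averaged ranks).
ranks: |1|->1.5, |1|->1.5, |4|->5, |3|->3.5, |3|->3.5, |5|->6, |8|->7.5, |8|->7.5
Step 3: Attach original signs; sum ranks with positive sign and with negative sign.
W+ = 1.5 + 1.5 + 6 = 9
W- = 5 + 3.5 + 3.5 + 7.5 + 7.5 = 27
(Check: W+ + W- = 36 should equal n(n+1)/2 = 36.)
Step 4: Test statistic W = min(W+, W-) = 9.
Step 5: Ties in |d|, so use the tie-corrected normal approximation.
        E[W] = n(n+1)/4 = 8*9/4 = 18.
        Tie groups: |d|=1 (t=2), |d|=3 (t=2), |d|=8 (t=2); sum(t^3 - t) = 18.
        Var[W] = n(n+1)(2n+1)/24 - sum(t^3-t)/48 = 1224/24 - 18/48 = 50.625.
        z = (W - E[W]) / sqrt(Var[W]) = (9 - 18) / 7.1151 = -1.2649.
        Two-sided p = 2*Phi(z) = 0.205903.
Step 6: alpha = 0.1. fail to reject H0.

W+ = 9, W- = 27, W = min = 9, p = 0.205903, fail to reject H0.


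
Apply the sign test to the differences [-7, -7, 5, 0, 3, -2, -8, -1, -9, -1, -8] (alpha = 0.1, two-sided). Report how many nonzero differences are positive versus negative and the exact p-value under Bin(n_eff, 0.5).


Step 1: Discard zero differences. Original n = 11; n_eff = number of nonzero differences = 10.
Nonzero differences (with sign): -7, -7, +5, +3, -2, -8, -1, -9, -1, -8
Step 2: Count signs: positive = 2, negative = 8.
Step 3: Under H0: P(positive) = 0.5, so the number of positives S ~ Bin(10, 0.5).
Step 4: Two-sided exact p-value = sum of Bin(10,0.5) probabilities at or below the observed probability = 0.109375.
Step 5: alpha = 0.1. fail to reject H0.

n_eff = 10, pos = 2, neg = 8, p = 0.109375, fail to reject H0.


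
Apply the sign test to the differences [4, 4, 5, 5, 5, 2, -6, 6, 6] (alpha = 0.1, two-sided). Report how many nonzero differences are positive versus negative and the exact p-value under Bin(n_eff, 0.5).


Step 1: Discard zero differences. Original n = 9; n_eff = number of nonzero differences = 9.
Nonzero differences (with sign): +4, +4, +5, +5, +5, +2, -6, +6, +6
Step 2: Count signs: positive = 8, negative = 1.
Step 3: Under H0: P(positive) = 0.5, so the number of positives S ~ Bin(9, 0.5).
Step 4: Two-sided exact p-value = sum of Bin(9,0.5) probabilities at or below the observed probability = 0.039062.
Step 5: alpha = 0.1. reject H0.

n_eff = 9, pos = 8, neg = 1, p = 0.039062, reject H0.


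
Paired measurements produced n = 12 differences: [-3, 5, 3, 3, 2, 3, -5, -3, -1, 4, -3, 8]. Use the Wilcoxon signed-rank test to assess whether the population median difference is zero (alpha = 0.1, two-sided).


Step 1: Drop any zero differences (none here) and take |d_i|.
|d| = [3, 5, 3, 3, 2, 3, 5, 3, 1, 4, 3, 8]
Step 2: Midrank |d_i| (ties get averaged ranks).
ranks: |3|->5.5, |5|->10.5, |3|->5.5, |3|->5.5, |2|->2, |3|->5.5, |5|->10.5, |3|->5.5, |1|->1, |4|->9, |3|->5.5, |8|->12
Step 3: Attach original signs; sum ranks with positive sign and with negative sign.
W+ = 10.5 + 5.5 + 5.5 + 2 + 5.5 + 9 + 12 = 50
W- = 5.5 + 10.5 + 5.5 + 1 + 5.5 = 28
(Check: W+ + W- = 78 should equal n(n+1)/2 = 78.)
Step 4: Test statistic W = min(W+, W-) = 28.
Step 5: Ties in |d|, so use the tie-corrected normal approximation.
        E[W] = n(n+1)/4 = 12*13/4 = 39.
        Tie groups: |d|=3 (t=6), |d|=5 (t=2); sum(t^3 - t) = 216.
        Var[W] = n(n+1)(2n+1)/24 - sum(t^3-t)/48 = 3900/24 - 216/48 = 158.
        z = (W - E[W]) / sqrt(Var[W]) = (28 - 39) / 12.5698 = -0.8751.
        Two-sided p = 2*Phi(z) = 0.381512.
Step 6: alpha = 0.1. fail to reject H0.

W+ = 50, W- = 28, W = min = 28, p = 0.381512, fail to reject H0.


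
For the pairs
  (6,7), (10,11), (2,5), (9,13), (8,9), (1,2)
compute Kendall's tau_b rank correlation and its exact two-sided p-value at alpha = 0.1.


Step 1: Enumerate the 15 unordered pairs (i,j) with i<j and classify each by sign(x_j-x_i) * sign(y_j-y_i).
  (1,2):dx=+4,dy=+4->C; (1,3):dx=-4,dy=-2->C; (1,4):dx=+3,dy=+6->C; (1,5):dx=+2,dy=+2->C
  (1,6):dx=-5,dy=-5->C; (2,3):dx=-8,dy=-6->C; (2,4):dx=-1,dy=+2->D; (2,5):dx=-2,dy=-2->C
  (2,6):dx=-9,dy=-9->C; (3,4):dx=+7,dy=+8->C; (3,5):dx=+6,dy=+4->C; (3,6):dx=-1,dy=-3->C
  (4,5):dx=-1,dy=-4->C; (4,6):dx=-8,dy=-11->C; (5,6):dx=-7,dy=-7->C
Step 2: C = 14, D = 1, total pairs = 15.
Step 3: tau = (C - D)/(n(n-1)/2) = (14 - 1)/15 = 0.866667.
Step 4: Exact two-sided p-value (enumerate n! = 720 permutations of y under H0): p = 0.016667.
Step 5: alpha = 0.1. reject H0.

tau_b = 0.8667 (C=14, D=1), p = 0.016667, reject H0.


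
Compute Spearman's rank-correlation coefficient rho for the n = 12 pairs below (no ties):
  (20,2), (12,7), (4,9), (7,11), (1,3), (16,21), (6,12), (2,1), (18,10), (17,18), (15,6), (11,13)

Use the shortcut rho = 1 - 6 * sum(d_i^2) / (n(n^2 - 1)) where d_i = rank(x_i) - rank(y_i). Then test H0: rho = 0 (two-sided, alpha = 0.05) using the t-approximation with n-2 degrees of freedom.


Step 1: Rank x and y separately (midranks; no ties here).
rank(x): 20->12, 12->7, 4->3, 7->5, 1->1, 16->9, 6->4, 2->2, 18->11, 17->10, 15->8, 11->6
rank(y): 2->2, 7->5, 9->6, 11->8, 3->3, 21->12, 12->9, 1->1, 10->7, 18->11, 6->4, 13->10
Step 2: d_i = R_x(i) - R_y(i); compute d_i^2.
  (12-2)^2=100, (7-5)^2=4, (3-6)^2=9, (5-8)^2=9, (1-3)^2=4, (9-12)^2=9, (4-9)^2=25, (2-1)^2=1, (11-7)^2=16, (10-11)^2=1, (8-4)^2=16, (6-10)^2=16
sum(d^2) = 210.
Step 3: rho = 1 - 6*210 / (12*(12^2 - 1)) = 1 - 1260/1716 = 0.265734.
Step 4: Under H0, t = rho * sqrt((n-2)/(1-rho^2)) = 0.8717 ~ t(10).
Step 5: Two-sided p-value from the t-distribution with 10 df = 0.403833.
Step 6: alpha = 0.05. fail to reject H0.

rho = 0.2657, p = 0.403833, fail to reject H0 at alpha = 0.05.


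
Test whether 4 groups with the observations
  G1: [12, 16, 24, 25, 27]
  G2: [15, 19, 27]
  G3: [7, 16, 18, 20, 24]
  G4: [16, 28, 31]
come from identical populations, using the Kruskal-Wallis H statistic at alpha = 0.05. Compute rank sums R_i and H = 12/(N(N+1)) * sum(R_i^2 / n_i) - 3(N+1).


Step 1: Combine all N = 16 observations and assign midranks.
sorted (value, group, rank): (7,G3,1), (12,G1,2), (15,G2,3), (16,G1,5), (16,G3,5), (16,G4,5), (18,G3,7), (19,G2,8), (20,G3,9), (24,G1,10.5), (24,G3,10.5), (25,G1,12), (27,G1,13.5), (27,G2,13.5), (28,G4,15), (31,G4,16)
Step 2: Sum ranks within each group.
R_1 = 43 (n_1 = 5)
R_2 = 24.5 (n_2 = 3)
R_3 = 32.5 (n_3 = 5)
R_4 = 36 (n_4 = 3)
Step 3: H = 12/(N(N+1)) * sum(R_i^2/n_i) - 3(N+1)
     = 12/(16*17) * (43^2/5 + 24.5^2/3 + 32.5^2/5 + 36^2/3) - 3*17
     = 0.044118 * 1213.13 - 51
     = 2.520588.
Step 4: Ties present; correction factor C = 1 - 36/(16^3 - 16) = 0.991176. Corrected H = 2.520588 / 0.991176 = 2.543027.
Step 5: Under H0, H ~ chi^2(3); p-value = 0.467565.
Step 6: alpha = 0.05. fail to reject H0.

H = 2.5430, df = 3, p = 0.467565, fail to reject H0.


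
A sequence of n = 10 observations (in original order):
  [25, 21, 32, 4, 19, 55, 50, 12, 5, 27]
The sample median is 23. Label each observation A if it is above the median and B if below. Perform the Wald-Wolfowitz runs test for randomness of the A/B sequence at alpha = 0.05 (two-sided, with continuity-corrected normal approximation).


Step 1: Compute median = 23; label A = above, B = below.
Labels in order: ABABBAABBA  (n_A = 5, n_B = 5)
Step 2: Count runs R = 7.
Step 3: Under H0 (random ordering), E[R] = 2*n_A*n_B/(n_A+n_B) + 1 = 2*5*5/10 + 1 = 6.0000.
        Var[R] = 2*n_A*n_B*(2*n_A*n_B - n_A - n_B) / ((n_A+n_B)^2 * (n_A+n_B-1)) = 2000/900 = 2.2222.
        SD[R] = 1.4907.
Step 4: Continuity-corrected z = (R - 0.5 - E[R]) / SD[R] = (7 - 0.5 - 6.0000) / 1.4907 = 0.3354.
Step 5: Two-sided p-value via normal approximation = 2*(1 - Phi(|z|)) = 0.737316.
Step 6: alpha = 0.05. fail to reject H0.

R = 7, z = 0.3354, p = 0.737316, fail to reject H0.


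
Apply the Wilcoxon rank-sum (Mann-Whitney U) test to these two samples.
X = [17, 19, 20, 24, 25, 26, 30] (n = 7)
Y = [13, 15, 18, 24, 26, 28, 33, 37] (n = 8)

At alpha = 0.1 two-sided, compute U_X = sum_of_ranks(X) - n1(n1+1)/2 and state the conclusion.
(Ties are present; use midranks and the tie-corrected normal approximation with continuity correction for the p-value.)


Step 1: Combine and sort all 15 observations; assign midranks.
sorted (value, group): (13,Y), (15,Y), (17,X), (18,Y), (19,X), (20,X), (24,X), (24,Y), (25,X), (26,X), (26,Y), (28,Y), (30,X), (33,Y), (37,Y)
ranks: 13->1, 15->2, 17->3, 18->4, 19->5, 20->6, 24->7.5, 24->7.5, 25->9, 26->10.5, 26->10.5, 28->12, 30->13, 33->14, 37->15
Step 2: Rank sum for X: R1 = 3 + 5 + 6 + 7.5 + 9 + 10.5 + 13 = 54.
Step 3: U_X = R1 - n1(n1+1)/2 = 54 - 7*8/2 = 54 - 28 = 26.
       U_Y = n1*n2 - U_X = 56 - 26 = 30.
Step 4: Ties are present, so use the tie-corrected normal approximation (with continuity correction) for the p-value.
Step 5: p-value = 0.861942; compare to alpha = 0.1. fail to reject H0.

U_X = 26, p = 0.861942, fail to reject H0 at alpha = 0.1.


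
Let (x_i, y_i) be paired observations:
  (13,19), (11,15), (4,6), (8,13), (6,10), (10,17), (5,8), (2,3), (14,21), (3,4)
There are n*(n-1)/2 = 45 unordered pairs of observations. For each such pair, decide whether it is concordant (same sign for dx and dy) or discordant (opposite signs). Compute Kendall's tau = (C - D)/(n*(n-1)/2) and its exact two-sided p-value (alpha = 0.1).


Step 1: Enumerate the 45 unordered pairs (i,j) with i<j and classify each by sign(x_j-x_i) * sign(y_j-y_i).
  (1,2):dx=-2,dy=-4->C; (1,3):dx=-9,dy=-13->C; (1,4):dx=-5,dy=-6->C; (1,5):dx=-7,dy=-9->C
  (1,6):dx=-3,dy=-2->C; (1,7):dx=-8,dy=-11->C; (1,8):dx=-11,dy=-16->C; (1,9):dx=+1,dy=+2->C
  (1,10):dx=-10,dy=-15->C; (2,3):dx=-7,dy=-9->C; (2,4):dx=-3,dy=-2->C; (2,5):dx=-5,dy=-5->C
  (2,6):dx=-1,dy=+2->D; (2,7):dx=-6,dy=-7->C; (2,8):dx=-9,dy=-12->C; (2,9):dx=+3,dy=+6->C
  (2,10):dx=-8,dy=-11->C; (3,4):dx=+4,dy=+7->C; (3,5):dx=+2,dy=+4->C; (3,6):dx=+6,dy=+11->C
  (3,7):dx=+1,dy=+2->C; (3,8):dx=-2,dy=-3->C; (3,9):dx=+10,dy=+15->C; (3,10):dx=-1,dy=-2->C
  (4,5):dx=-2,dy=-3->C; (4,6):dx=+2,dy=+4->C; (4,7):dx=-3,dy=-5->C; (4,8):dx=-6,dy=-10->C
  (4,9):dx=+6,dy=+8->C; (4,10):dx=-5,dy=-9->C; (5,6):dx=+4,dy=+7->C; (5,7):dx=-1,dy=-2->C
  (5,8):dx=-4,dy=-7->C; (5,9):dx=+8,dy=+11->C; (5,10):dx=-3,dy=-6->C; (6,7):dx=-5,dy=-9->C
  (6,8):dx=-8,dy=-14->C; (6,9):dx=+4,dy=+4->C; (6,10):dx=-7,dy=-13->C; (7,8):dx=-3,dy=-5->C
  (7,9):dx=+9,dy=+13->C; (7,10):dx=-2,dy=-4->C; (8,9):dx=+12,dy=+18->C; (8,10):dx=+1,dy=+1->C
  (9,10):dx=-11,dy=-17->C
Step 2: C = 44, D = 1, total pairs = 45.
Step 3: tau = (C - D)/(n(n-1)/2) = (44 - 1)/45 = 0.955556.
Step 4: Exact two-sided p-value (enumerate n! = 3628800 permutations of y under H0): p = 0.000006.
Step 5: alpha = 0.1. reject H0.

tau_b = 0.9556 (C=44, D=1), p = 0.000006, reject H0.


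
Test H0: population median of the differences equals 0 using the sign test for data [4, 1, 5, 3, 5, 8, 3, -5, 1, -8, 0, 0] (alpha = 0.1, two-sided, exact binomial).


Step 1: Discard zero differences. Original n = 12; n_eff = number of nonzero differences = 10.
Nonzero differences (with sign): +4, +1, +5, +3, +5, +8, +3, -5, +1, -8
Step 2: Count signs: positive = 8, negative = 2.
Step 3: Under H0: P(positive) = 0.5, so the number of positives S ~ Bin(10, 0.5).
Step 4: Two-sided exact p-value = sum of Bin(10,0.5) probabilities at or below the observed probability = 0.109375.
Step 5: alpha = 0.1. fail to reject H0.

n_eff = 10, pos = 8, neg = 2, p = 0.109375, fail to reject H0.


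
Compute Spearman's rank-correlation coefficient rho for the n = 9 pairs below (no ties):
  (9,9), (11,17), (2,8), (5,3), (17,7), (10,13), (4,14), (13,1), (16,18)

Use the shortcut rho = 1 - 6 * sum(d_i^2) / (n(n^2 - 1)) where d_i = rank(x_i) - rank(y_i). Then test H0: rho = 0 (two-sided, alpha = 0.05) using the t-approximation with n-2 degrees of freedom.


Step 1: Rank x and y separately (midranks; no ties here).
rank(x): 9->4, 11->6, 2->1, 5->3, 17->9, 10->5, 4->2, 13->7, 16->8
rank(y): 9->5, 17->8, 8->4, 3->2, 7->3, 13->6, 14->7, 1->1, 18->9
Step 2: d_i = R_x(i) - R_y(i); compute d_i^2.
  (4-5)^2=1, (6-8)^2=4, (1-4)^2=9, (3-2)^2=1, (9-3)^2=36, (5-6)^2=1, (2-7)^2=25, (7-1)^2=36, (8-9)^2=1
sum(d^2) = 114.
Step 3: rho = 1 - 6*114 / (9*(9^2 - 1)) = 1 - 684/720 = 0.050000.
Step 4: Under H0, t = rho * sqrt((n-2)/(1-rho^2)) = 0.1325 ~ t(7).
Step 5: Two-sided p-value from the t-distribution with 7 df = 0.898353.
Step 6: alpha = 0.05. fail to reject H0.

rho = 0.0500, p = 0.898353, fail to reject H0 at alpha = 0.05.


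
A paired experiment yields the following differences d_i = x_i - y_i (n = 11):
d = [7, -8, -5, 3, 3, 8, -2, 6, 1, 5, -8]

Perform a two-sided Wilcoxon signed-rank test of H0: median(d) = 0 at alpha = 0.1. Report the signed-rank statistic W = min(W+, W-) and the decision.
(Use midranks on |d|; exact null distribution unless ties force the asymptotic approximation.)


Step 1: Drop any zero differences (none here) and take |d_i|.
|d| = [7, 8, 5, 3, 3, 8, 2, 6, 1, 5, 8]
Step 2: Midrank |d_i| (ties get averaged ranks).
ranks: |7|->8, |8|->10, |5|->5.5, |3|->3.5, |3|->3.5, |8|->10, |2|->2, |6|->7, |1|->1, |5|->5.5, |8|->10
Step 3: Attach original signs; sum ranks with positive sign and with negative sign.
W+ = 8 + 3.5 + 3.5 + 10 + 7 + 1 + 5.5 = 38.5
W- = 10 + 5.5 + 2 + 10 = 27.5
(Check: W+ + W- = 66 should equal n(n+1)/2 = 66.)
Step 4: Test statistic W = min(W+, W-) = 27.5.
Step 5: Ties in |d|, so use the tie-corrected normal approximation.
        E[W] = n(n+1)/4 = 11*12/4 = 33.
        Tie groups: |d|=3 (t=2), |d|=5 (t=2), |d|=8 (t=3); sum(t^3 - t) = 36.
        Var[W] = n(n+1)(2n+1)/24 - sum(t^3-t)/48 = 3036/24 - 36/48 = 125.75.
        z = (W - E[W]) / sqrt(Var[W]) = (27.5 - 33) / 11.2138 = -0.4905.
        Two-sided p = 2*Phi(z) = 0.623804.
Step 6: alpha = 0.1. fail to reject H0.

W+ = 38.5, W- = 27.5, W = min = 27.5, p = 0.623804, fail to reject H0.


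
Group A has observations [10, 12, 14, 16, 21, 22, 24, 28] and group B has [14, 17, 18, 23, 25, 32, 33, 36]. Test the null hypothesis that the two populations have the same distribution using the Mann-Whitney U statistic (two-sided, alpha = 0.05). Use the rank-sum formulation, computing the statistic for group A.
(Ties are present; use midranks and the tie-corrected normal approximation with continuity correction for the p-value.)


Step 1: Combine and sort all 16 observations; assign midranks.
sorted (value, group): (10,X), (12,X), (14,X), (14,Y), (16,X), (17,Y), (18,Y), (21,X), (22,X), (23,Y), (24,X), (25,Y), (28,X), (32,Y), (33,Y), (36,Y)
ranks: 10->1, 12->2, 14->3.5, 14->3.5, 16->5, 17->6, 18->7, 21->8, 22->9, 23->10, 24->11, 25->12, 28->13, 32->14, 33->15, 36->16
Step 2: Rank sum for X: R1 = 1 + 2 + 3.5 + 5 + 8 + 9 + 11 + 13 = 52.5.
Step 3: U_X = R1 - n1(n1+1)/2 = 52.5 - 8*9/2 = 52.5 - 36 = 16.5.
       U_Y = n1*n2 - U_X = 64 - 16.5 = 47.5.
Step 4: Ties are present, so use the tie-corrected normal approximation (with continuity correction) for the p-value.
Step 5: p-value = 0.114916; compare to alpha = 0.05. fail to reject H0.

U_X = 16.5, p = 0.114916, fail to reject H0 at alpha = 0.05.


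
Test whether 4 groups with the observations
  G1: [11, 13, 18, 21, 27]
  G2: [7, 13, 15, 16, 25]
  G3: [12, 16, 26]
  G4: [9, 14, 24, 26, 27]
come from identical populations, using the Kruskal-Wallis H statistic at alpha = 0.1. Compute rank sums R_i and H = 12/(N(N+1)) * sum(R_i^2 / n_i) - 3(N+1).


Step 1: Combine all N = 18 observations and assign midranks.
sorted (value, group, rank): (7,G2,1), (9,G4,2), (11,G1,3), (12,G3,4), (13,G1,5.5), (13,G2,5.5), (14,G4,7), (15,G2,8), (16,G2,9.5), (16,G3,9.5), (18,G1,11), (21,G1,12), (24,G4,13), (25,G2,14), (26,G3,15.5), (26,G4,15.5), (27,G1,17.5), (27,G4,17.5)
Step 2: Sum ranks within each group.
R_1 = 49 (n_1 = 5)
R_2 = 38 (n_2 = 5)
R_3 = 29 (n_3 = 3)
R_4 = 55 (n_4 = 5)
Step 3: H = 12/(N(N+1)) * sum(R_i^2/n_i) - 3(N+1)
     = 12/(18*19) * (49^2/5 + 38^2/5 + 29^2/3 + 55^2/5) - 3*19
     = 0.035088 * 1654.33 - 57
     = 1.046784.
Step 4: Ties present; correction factor C = 1 - 24/(18^3 - 18) = 0.995872. Corrected H = 1.046784 / 0.995872 = 1.051123.
Step 5: Under H0, H ~ chi^2(3); p-value = 0.788884.
Step 6: alpha = 0.1. fail to reject H0.

H = 1.0511, df = 3, p = 0.788884, fail to reject H0.


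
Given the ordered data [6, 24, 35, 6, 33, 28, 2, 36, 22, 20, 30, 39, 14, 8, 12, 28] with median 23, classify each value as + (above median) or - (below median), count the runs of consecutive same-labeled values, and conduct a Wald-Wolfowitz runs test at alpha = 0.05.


Step 1: Compute median = 23; label A = above, B = below.
Labels in order: BAABAABABBAABBBA  (n_A = 8, n_B = 8)
Step 2: Count runs R = 10.
Step 3: Under H0 (random ordering), E[R] = 2*n_A*n_B/(n_A+n_B) + 1 = 2*8*8/16 + 1 = 9.0000.
        Var[R] = 2*n_A*n_B*(2*n_A*n_B - n_A - n_B) / ((n_A+n_B)^2 * (n_A+n_B-1)) = 14336/3840 = 3.7333.
        SD[R] = 1.9322.
Step 4: Continuity-corrected z = (R - 0.5 - E[R]) / SD[R] = (10 - 0.5 - 9.0000) / 1.9322 = 0.2588.
Step 5: Two-sided p-value via normal approximation = 2*(1 - Phi(|z|)) = 0.795809.
Step 6: alpha = 0.05. fail to reject H0.

R = 10, z = 0.2588, p = 0.795809, fail to reject H0.


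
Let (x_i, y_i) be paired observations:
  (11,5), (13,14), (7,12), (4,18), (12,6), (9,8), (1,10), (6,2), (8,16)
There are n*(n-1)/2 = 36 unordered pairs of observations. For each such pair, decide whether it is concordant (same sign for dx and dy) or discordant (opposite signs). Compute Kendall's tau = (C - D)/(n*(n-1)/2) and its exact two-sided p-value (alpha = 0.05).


Step 1: Enumerate the 36 unordered pairs (i,j) with i<j and classify each by sign(x_j-x_i) * sign(y_j-y_i).
  (1,2):dx=+2,dy=+9->C; (1,3):dx=-4,dy=+7->D; (1,4):dx=-7,dy=+13->D; (1,5):dx=+1,dy=+1->C
  (1,6):dx=-2,dy=+3->D; (1,7):dx=-10,dy=+5->D; (1,8):dx=-5,dy=-3->C; (1,9):dx=-3,dy=+11->D
  (2,3):dx=-6,dy=-2->C; (2,4):dx=-9,dy=+4->D; (2,5):dx=-1,dy=-8->C; (2,6):dx=-4,dy=-6->C
  (2,7):dx=-12,dy=-4->C; (2,8):dx=-7,dy=-12->C; (2,9):dx=-5,dy=+2->D; (3,4):dx=-3,dy=+6->D
  (3,5):dx=+5,dy=-6->D; (3,6):dx=+2,dy=-4->D; (3,7):dx=-6,dy=-2->C; (3,8):dx=-1,dy=-10->C
  (3,9):dx=+1,dy=+4->C; (4,5):dx=+8,dy=-12->D; (4,6):dx=+5,dy=-10->D; (4,7):dx=-3,dy=-8->C
  (4,8):dx=+2,dy=-16->D; (4,9):dx=+4,dy=-2->D; (5,6):dx=-3,dy=+2->D; (5,7):dx=-11,dy=+4->D
  (5,8):dx=-6,dy=-4->C; (5,9):dx=-4,dy=+10->D; (6,7):dx=-8,dy=+2->D; (6,8):dx=-3,dy=-6->C
  (6,9):dx=-1,dy=+8->D; (7,8):dx=+5,dy=-8->D; (7,9):dx=+7,dy=+6->C; (8,9):dx=+2,dy=+14->C
Step 2: C = 16, D = 20, total pairs = 36.
Step 3: tau = (C - D)/(n(n-1)/2) = (16 - 20)/36 = -0.111111.
Step 4: Exact two-sided p-value (enumerate n! = 362880 permutations of y under H0): p = 0.761414.
Step 5: alpha = 0.05. fail to reject H0.

tau_b = -0.1111 (C=16, D=20), p = 0.761414, fail to reject H0.


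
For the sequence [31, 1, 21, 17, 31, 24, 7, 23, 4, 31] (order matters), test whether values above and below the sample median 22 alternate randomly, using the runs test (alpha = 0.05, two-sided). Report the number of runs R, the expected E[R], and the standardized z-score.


Step 1: Compute median = 22; label A = above, B = below.
Labels in order: ABBBAABABA  (n_A = 5, n_B = 5)
Step 2: Count runs R = 7.
Step 3: Under H0 (random ordering), E[R] = 2*n_A*n_B/(n_A+n_B) + 1 = 2*5*5/10 + 1 = 6.0000.
        Var[R] = 2*n_A*n_B*(2*n_A*n_B - n_A - n_B) / ((n_A+n_B)^2 * (n_A+n_B-1)) = 2000/900 = 2.2222.
        SD[R] = 1.4907.
Step 4: Continuity-corrected z = (R - 0.5 - E[R]) / SD[R] = (7 - 0.5 - 6.0000) / 1.4907 = 0.3354.
Step 5: Two-sided p-value via normal approximation = 2*(1 - Phi(|z|)) = 0.737316.
Step 6: alpha = 0.05. fail to reject H0.

R = 7, z = 0.3354, p = 0.737316, fail to reject H0.


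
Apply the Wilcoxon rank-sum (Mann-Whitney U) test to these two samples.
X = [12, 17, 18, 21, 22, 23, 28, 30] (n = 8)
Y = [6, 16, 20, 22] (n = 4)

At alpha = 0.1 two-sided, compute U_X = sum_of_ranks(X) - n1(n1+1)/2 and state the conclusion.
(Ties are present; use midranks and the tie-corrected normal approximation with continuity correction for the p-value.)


Step 1: Combine and sort all 12 observations; assign midranks.
sorted (value, group): (6,Y), (12,X), (16,Y), (17,X), (18,X), (20,Y), (21,X), (22,X), (22,Y), (23,X), (28,X), (30,X)
ranks: 6->1, 12->2, 16->3, 17->4, 18->5, 20->6, 21->7, 22->8.5, 22->8.5, 23->10, 28->11, 30->12
Step 2: Rank sum for X: R1 = 2 + 4 + 5 + 7 + 8.5 + 10 + 11 + 12 = 59.5.
Step 3: U_X = R1 - n1(n1+1)/2 = 59.5 - 8*9/2 = 59.5 - 36 = 23.5.
       U_Y = n1*n2 - U_X = 32 - 23.5 = 8.5.
Step 4: Ties are present, so use the tie-corrected normal approximation (with continuity correction) for the p-value.
Step 5: p-value = 0.233663; compare to alpha = 0.1. fail to reject H0.

U_X = 23.5, p = 0.233663, fail to reject H0 at alpha = 0.1.


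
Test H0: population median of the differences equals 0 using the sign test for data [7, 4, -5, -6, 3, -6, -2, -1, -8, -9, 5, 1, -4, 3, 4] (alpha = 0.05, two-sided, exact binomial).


Step 1: Discard zero differences. Original n = 15; n_eff = number of nonzero differences = 15.
Nonzero differences (with sign): +7, +4, -5, -6, +3, -6, -2, -1, -8, -9, +5, +1, -4, +3, +4
Step 2: Count signs: positive = 7, negative = 8.
Step 3: Under H0: P(positive) = 0.5, so the number of positives S ~ Bin(15, 0.5).
Step 4: Two-sided exact p-value = sum of Bin(15,0.5) probabilities at or below the observed probability = 1.000000.
Step 5: alpha = 0.05. fail to reject H0.

n_eff = 15, pos = 7, neg = 8, p = 1.000000, fail to reject H0.


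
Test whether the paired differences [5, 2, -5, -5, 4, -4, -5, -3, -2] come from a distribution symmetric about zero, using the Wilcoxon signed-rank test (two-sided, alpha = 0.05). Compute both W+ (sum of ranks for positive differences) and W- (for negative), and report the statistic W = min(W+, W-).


Step 1: Drop any zero differences (none here) and take |d_i|.
|d| = [5, 2, 5, 5, 4, 4, 5, 3, 2]
Step 2: Midrank |d_i| (ties get averaged ranks).
ranks: |5|->7.5, |2|->1.5, |5|->7.5, |5|->7.5, |4|->4.5, |4|->4.5, |5|->7.5, |3|->3, |2|->1.5
Step 3: Attach original signs; sum ranks with positive sign and with negative sign.
W+ = 7.5 + 1.5 + 4.5 = 13.5
W- = 7.5 + 7.5 + 4.5 + 7.5 + 3 + 1.5 = 31.5
(Check: W+ + W- = 45 should equal n(n+1)/2 = 45.)
Step 4: Test statistic W = min(W+, W-) = 13.5.
Step 5: Ties in |d|, so use the tie-corrected normal approximation.
        E[W] = n(n+1)/4 = 9*10/4 = 22.5.
        Tie groups: |d|=2 (t=2), |d|=4 (t=2), |d|=5 (t=4); sum(t^3 - t) = 72.
        Var[W] = n(n+1)(2n+1)/24 - sum(t^3-t)/48 = 1710/24 - 72/48 = 69.75.
        z = (W - E[W]) / sqrt(Var[W]) = (13.5 - 22.5) / 8.3516 = -1.0776.
        Two-sided p = 2*Phi(z) = 0.281198.
Step 6: alpha = 0.05. fail to reject H0.

W+ = 13.5, W- = 31.5, W = min = 13.5, p = 0.281198, fail to reject H0.


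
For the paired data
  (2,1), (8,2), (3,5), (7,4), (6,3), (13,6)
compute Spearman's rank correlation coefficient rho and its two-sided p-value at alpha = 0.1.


Step 1: Rank x and y separately (midranks; no ties here).
rank(x): 2->1, 8->5, 3->2, 7->4, 6->3, 13->6
rank(y): 1->1, 2->2, 5->5, 4->4, 3->3, 6->6
Step 2: d_i = R_x(i) - R_y(i); compute d_i^2.
  (1-1)^2=0, (5-2)^2=9, (2-5)^2=9, (4-4)^2=0, (3-3)^2=0, (6-6)^2=0
sum(d^2) = 18.
Step 3: rho = 1 - 6*18 / (6*(6^2 - 1)) = 1 - 108/210 = 0.485714.
Step 4: Under H0, t = rho * sqrt((n-2)/(1-rho^2)) = 1.1113 ~ t(4).
Step 5: Two-sided p-value from the t-distribution with 4 df = 0.328723.
Step 6: alpha = 0.1. fail to reject H0.

rho = 0.4857, p = 0.328723, fail to reject H0 at alpha = 0.1.


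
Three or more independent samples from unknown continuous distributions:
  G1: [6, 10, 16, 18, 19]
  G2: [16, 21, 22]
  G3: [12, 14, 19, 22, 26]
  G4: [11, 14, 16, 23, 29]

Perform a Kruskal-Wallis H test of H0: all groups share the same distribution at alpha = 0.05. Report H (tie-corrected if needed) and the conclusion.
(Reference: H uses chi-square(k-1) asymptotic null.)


Step 1: Combine all N = 18 observations and assign midranks.
sorted (value, group, rank): (6,G1,1), (10,G1,2), (11,G4,3), (12,G3,4), (14,G3,5.5), (14,G4,5.5), (16,G1,8), (16,G2,8), (16,G4,8), (18,G1,10), (19,G1,11.5), (19,G3,11.5), (21,G2,13), (22,G2,14.5), (22,G3,14.5), (23,G4,16), (26,G3,17), (29,G4,18)
Step 2: Sum ranks within each group.
R_1 = 32.5 (n_1 = 5)
R_2 = 35.5 (n_2 = 3)
R_3 = 52.5 (n_3 = 5)
R_4 = 50.5 (n_4 = 5)
Step 3: H = 12/(N(N+1)) * sum(R_i^2/n_i) - 3(N+1)
     = 12/(18*19) * (32.5^2/5 + 35.5^2/3 + 52.5^2/5 + 50.5^2/5) - 3*19
     = 0.035088 * 1692.63 - 57
     = 2.390643.
Step 4: Ties present; correction factor C = 1 - 42/(18^3 - 18) = 0.992776. Corrected H = 2.390643 / 0.992776 = 2.408039.
Step 5: Under H0, H ~ chi^2(3); p-value = 0.492140.
Step 6: alpha = 0.05. fail to reject H0.

H = 2.4080, df = 3, p = 0.492140, fail to reject H0.


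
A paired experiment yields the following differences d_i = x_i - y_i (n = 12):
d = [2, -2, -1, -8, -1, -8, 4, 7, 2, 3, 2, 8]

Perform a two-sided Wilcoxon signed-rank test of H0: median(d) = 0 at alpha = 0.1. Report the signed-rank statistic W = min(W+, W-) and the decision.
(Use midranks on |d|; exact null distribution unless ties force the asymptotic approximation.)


Step 1: Drop any zero differences (none here) and take |d_i|.
|d| = [2, 2, 1, 8, 1, 8, 4, 7, 2, 3, 2, 8]
Step 2: Midrank |d_i| (ties get averaged ranks).
ranks: |2|->4.5, |2|->4.5, |1|->1.5, |8|->11, |1|->1.5, |8|->11, |4|->8, |7|->9, |2|->4.5, |3|->7, |2|->4.5, |8|->11
Step 3: Attach original signs; sum ranks with positive sign and with negative sign.
W+ = 4.5 + 8 + 9 + 4.5 + 7 + 4.5 + 11 = 48.5
W- = 4.5 + 1.5 + 11 + 1.5 + 11 = 29.5
(Check: W+ + W- = 78 should equal n(n+1)/2 = 78.)
Step 4: Test statistic W = min(W+, W-) = 29.5.
Step 5: Ties in |d|, so use the tie-corrected normal approximation.
        E[W] = n(n+1)/4 = 12*13/4 = 39.
        Tie groups: |d|=1 (t=2), |d|=2 (t=4), |d|=8 (t=3); sum(t^3 - t) = 90.
        Var[W] = n(n+1)(2n+1)/24 - sum(t^3-t)/48 = 3900/24 - 90/48 = 160.625.
        z = (W - E[W]) / sqrt(Var[W]) = (29.5 - 39) / 12.6738 = -0.7496.
        Two-sided p = 2*Phi(z) = 0.453509.
Step 6: alpha = 0.1. fail to reject H0.

W+ = 48.5, W- = 29.5, W = min = 29.5, p = 0.453509, fail to reject H0.


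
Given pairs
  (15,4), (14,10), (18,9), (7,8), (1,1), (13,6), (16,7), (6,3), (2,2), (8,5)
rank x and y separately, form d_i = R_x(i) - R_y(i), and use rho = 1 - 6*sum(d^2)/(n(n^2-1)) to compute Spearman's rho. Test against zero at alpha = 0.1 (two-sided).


Step 1: Rank x and y separately (midranks; no ties here).
rank(x): 15->8, 14->7, 18->10, 7->4, 1->1, 13->6, 16->9, 6->3, 2->2, 8->5
rank(y): 4->4, 10->10, 9->9, 8->8, 1->1, 6->6, 7->7, 3->3, 2->2, 5->5
Step 2: d_i = R_x(i) - R_y(i); compute d_i^2.
  (8-4)^2=16, (7-10)^2=9, (10-9)^2=1, (4-8)^2=16, (1-1)^2=0, (6-6)^2=0, (9-7)^2=4, (3-3)^2=0, (2-2)^2=0, (5-5)^2=0
sum(d^2) = 46.
Step 3: rho = 1 - 6*46 / (10*(10^2 - 1)) = 1 - 276/990 = 0.721212.
Step 4: Under H0, t = rho * sqrt((n-2)/(1-rho^2)) = 2.9448 ~ t(8).
Step 5: Two-sided p-value from the t-distribution with 8 df = 0.018573.
Step 6: alpha = 0.1. reject H0.

rho = 0.7212, p = 0.018573, reject H0 at alpha = 0.1.


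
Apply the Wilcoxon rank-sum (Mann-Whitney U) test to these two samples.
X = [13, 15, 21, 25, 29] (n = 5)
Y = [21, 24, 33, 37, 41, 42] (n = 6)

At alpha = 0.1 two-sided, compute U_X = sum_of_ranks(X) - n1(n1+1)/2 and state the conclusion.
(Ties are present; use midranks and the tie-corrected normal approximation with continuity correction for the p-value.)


Step 1: Combine and sort all 11 observations; assign midranks.
sorted (value, group): (13,X), (15,X), (21,X), (21,Y), (24,Y), (25,X), (29,X), (33,Y), (37,Y), (41,Y), (42,Y)
ranks: 13->1, 15->2, 21->3.5, 21->3.5, 24->5, 25->6, 29->7, 33->8, 37->9, 41->10, 42->11
Step 2: Rank sum for X: R1 = 1 + 2 + 3.5 + 6 + 7 = 19.5.
Step 3: U_X = R1 - n1(n1+1)/2 = 19.5 - 5*6/2 = 19.5 - 15 = 4.5.
       U_Y = n1*n2 - U_X = 30 - 4.5 = 25.5.
Step 4: Ties are present, so use the tie-corrected normal approximation (with continuity correction) for the p-value.
Step 5: p-value = 0.067264; compare to alpha = 0.1. reject H0.

U_X = 4.5, p = 0.067264, reject H0 at alpha = 0.1.


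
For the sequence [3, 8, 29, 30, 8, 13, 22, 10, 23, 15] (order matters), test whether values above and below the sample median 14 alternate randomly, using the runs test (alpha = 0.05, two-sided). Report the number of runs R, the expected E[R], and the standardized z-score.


Step 1: Compute median = 14; label A = above, B = below.
Labels in order: BBAABBABAA  (n_A = 5, n_B = 5)
Step 2: Count runs R = 6.
Step 3: Under H0 (random ordering), E[R] = 2*n_A*n_B/(n_A+n_B) + 1 = 2*5*5/10 + 1 = 6.0000.
        Var[R] = 2*n_A*n_B*(2*n_A*n_B - n_A - n_B) / ((n_A+n_B)^2 * (n_A+n_B-1)) = 2000/900 = 2.2222.
        SD[R] = 1.4907.
Step 4: R = E[R], so z = 0 with no continuity correction.
Step 5: Two-sided p-value via normal approximation = 2*(1 - Phi(|z|)) = 1.000000.
Step 6: alpha = 0.05. fail to reject H0.

R = 6, z = 0.0000, p = 1.000000, fail to reject H0.


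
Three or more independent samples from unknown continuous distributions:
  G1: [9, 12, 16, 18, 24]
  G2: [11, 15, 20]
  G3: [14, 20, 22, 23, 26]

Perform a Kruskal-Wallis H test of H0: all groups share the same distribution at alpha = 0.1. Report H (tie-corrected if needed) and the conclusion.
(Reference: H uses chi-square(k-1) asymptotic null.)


Step 1: Combine all N = 13 observations and assign midranks.
sorted (value, group, rank): (9,G1,1), (11,G2,2), (12,G1,3), (14,G3,4), (15,G2,5), (16,G1,6), (18,G1,7), (20,G2,8.5), (20,G3,8.5), (22,G3,10), (23,G3,11), (24,G1,12), (26,G3,13)
Step 2: Sum ranks within each group.
R_1 = 29 (n_1 = 5)
R_2 = 15.5 (n_2 = 3)
R_3 = 46.5 (n_3 = 5)
Step 3: H = 12/(N(N+1)) * sum(R_i^2/n_i) - 3(N+1)
     = 12/(13*14) * (29^2/5 + 15.5^2/3 + 46.5^2/5) - 3*14
     = 0.065934 * 680.733 - 42
     = 2.883516.
Step 4: Ties present; correction factor C = 1 - 6/(13^3 - 13) = 0.997253. Corrected H = 2.883516 / 0.997253 = 2.891460.
Step 5: Under H0, H ~ chi^2(2); p-value = 0.235574.
Step 6: alpha = 0.1. fail to reject H0.

H = 2.8915, df = 2, p = 0.235574, fail to reject H0.


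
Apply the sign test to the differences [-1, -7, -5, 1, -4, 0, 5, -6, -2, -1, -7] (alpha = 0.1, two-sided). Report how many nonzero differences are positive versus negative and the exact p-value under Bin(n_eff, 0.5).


Step 1: Discard zero differences. Original n = 11; n_eff = number of nonzero differences = 10.
Nonzero differences (with sign): -1, -7, -5, +1, -4, +5, -6, -2, -1, -7
Step 2: Count signs: positive = 2, negative = 8.
Step 3: Under H0: P(positive) = 0.5, so the number of positives S ~ Bin(10, 0.5).
Step 4: Two-sided exact p-value = sum of Bin(10,0.5) probabilities at or below the observed probability = 0.109375.
Step 5: alpha = 0.1. fail to reject H0.

n_eff = 10, pos = 2, neg = 8, p = 0.109375, fail to reject H0.


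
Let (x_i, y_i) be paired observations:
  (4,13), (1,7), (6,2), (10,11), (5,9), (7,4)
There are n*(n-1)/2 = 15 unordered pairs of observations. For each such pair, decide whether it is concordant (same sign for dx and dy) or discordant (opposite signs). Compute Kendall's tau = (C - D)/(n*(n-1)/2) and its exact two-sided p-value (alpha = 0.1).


Step 1: Enumerate the 15 unordered pairs (i,j) with i<j and classify each by sign(x_j-x_i) * sign(y_j-y_i).
  (1,2):dx=-3,dy=-6->C; (1,3):dx=+2,dy=-11->D; (1,4):dx=+6,dy=-2->D; (1,5):dx=+1,dy=-4->D
  (1,6):dx=+3,dy=-9->D; (2,3):dx=+5,dy=-5->D; (2,4):dx=+9,dy=+4->C; (2,5):dx=+4,dy=+2->C
  (2,6):dx=+6,dy=-3->D; (3,4):dx=+4,dy=+9->C; (3,5):dx=-1,dy=+7->D; (3,6):dx=+1,dy=+2->C
  (4,5):dx=-5,dy=-2->C; (4,6):dx=-3,dy=-7->C; (5,6):dx=+2,dy=-5->D
Step 2: C = 7, D = 8, total pairs = 15.
Step 3: tau = (C - D)/(n(n-1)/2) = (7 - 8)/15 = -0.066667.
Step 4: Exact two-sided p-value (enumerate n! = 720 permutations of y under H0): p = 1.000000.
Step 5: alpha = 0.1. fail to reject H0.

tau_b = -0.0667 (C=7, D=8), p = 1.000000, fail to reject H0.


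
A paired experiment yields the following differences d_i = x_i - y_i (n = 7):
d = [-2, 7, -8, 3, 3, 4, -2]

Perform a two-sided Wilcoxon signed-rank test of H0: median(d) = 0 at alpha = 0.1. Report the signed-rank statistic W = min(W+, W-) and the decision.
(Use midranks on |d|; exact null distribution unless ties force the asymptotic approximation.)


Step 1: Drop any zero differences (none here) and take |d_i|.
|d| = [2, 7, 8, 3, 3, 4, 2]
Step 2: Midrank |d_i| (ties get averaged ranks).
ranks: |2|->1.5, |7|->6, |8|->7, |3|->3.5, |3|->3.5, |4|->5, |2|->1.5
Step 3: Attach original signs; sum ranks with positive sign and with negative sign.
W+ = 6 + 3.5 + 3.5 + 5 = 18
W- = 1.5 + 7 + 1.5 = 10
(Check: W+ + W- = 28 should equal n(n+1)/2 = 28.)
Step 4: Test statistic W = min(W+, W-) = 10.
Step 5: Ties in |d|, so use the tie-corrected normal approximation.
        E[W] = n(n+1)/4 = 7*8/4 = 14.
        Tie groups: |d|=2 (t=2), |d|=3 (t=2); sum(t^3 - t) = 12.
        Var[W] = n(n+1)(2n+1)/24 - sum(t^3-t)/48 = 840/24 - 12/48 = 34.75.
        z = (W - E[W]) / sqrt(Var[W]) = (10 - 14) / 5.8949 = -0.6786.
        Two-sided p = 2*Phi(z) = 0.497422.
Step 6: alpha = 0.1. fail to reject H0.

W+ = 18, W- = 10, W = min = 10, p = 0.497422, fail to reject H0.


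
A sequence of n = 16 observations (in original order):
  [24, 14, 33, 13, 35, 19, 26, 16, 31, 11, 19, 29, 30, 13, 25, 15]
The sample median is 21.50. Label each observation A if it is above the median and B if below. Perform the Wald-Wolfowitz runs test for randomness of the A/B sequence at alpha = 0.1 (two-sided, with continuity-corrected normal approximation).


Step 1: Compute median = 21.50; label A = above, B = below.
Labels in order: ABABABABABBAABAB  (n_A = 8, n_B = 8)
Step 2: Count runs R = 14.
Step 3: Under H0 (random ordering), E[R] = 2*n_A*n_B/(n_A+n_B) + 1 = 2*8*8/16 + 1 = 9.0000.
        Var[R] = 2*n_A*n_B*(2*n_A*n_B - n_A - n_B) / ((n_A+n_B)^2 * (n_A+n_B-1)) = 14336/3840 = 3.7333.
        SD[R] = 1.9322.
Step 4: Continuity-corrected z = (R - 0.5 - E[R]) / SD[R] = (14 - 0.5 - 9.0000) / 1.9322 = 2.3290.
Step 5: Two-sided p-value via normal approximation = 2*(1 - Phi(|z|)) = 0.019861.
Step 6: alpha = 0.1. reject H0.

R = 14, z = 2.3290, p = 0.019861, reject H0.


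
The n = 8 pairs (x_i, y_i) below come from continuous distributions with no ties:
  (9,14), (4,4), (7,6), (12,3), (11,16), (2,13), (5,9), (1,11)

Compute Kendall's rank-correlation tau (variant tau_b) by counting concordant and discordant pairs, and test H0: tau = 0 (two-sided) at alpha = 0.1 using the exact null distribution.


Step 1: Enumerate the 28 unordered pairs (i,j) with i<j and classify each by sign(x_j-x_i) * sign(y_j-y_i).
  (1,2):dx=-5,dy=-10->C; (1,3):dx=-2,dy=-8->C; (1,4):dx=+3,dy=-11->D; (1,5):dx=+2,dy=+2->C
  (1,6):dx=-7,dy=-1->C; (1,7):dx=-4,dy=-5->C; (1,8):dx=-8,dy=-3->C; (2,3):dx=+3,dy=+2->C
  (2,4):dx=+8,dy=-1->D; (2,5):dx=+7,dy=+12->C; (2,6):dx=-2,dy=+9->D; (2,7):dx=+1,dy=+5->C
  (2,8):dx=-3,dy=+7->D; (3,4):dx=+5,dy=-3->D; (3,5):dx=+4,dy=+10->C; (3,6):dx=-5,dy=+7->D
  (3,7):dx=-2,dy=+3->D; (3,8):dx=-6,dy=+5->D; (4,5):dx=-1,dy=+13->D; (4,6):dx=-10,dy=+10->D
  (4,7):dx=-7,dy=+6->D; (4,8):dx=-11,dy=+8->D; (5,6):dx=-9,dy=-3->C; (5,7):dx=-6,dy=-7->C
  (5,8):dx=-10,dy=-5->C; (6,7):dx=+3,dy=-4->D; (6,8):dx=-1,dy=-2->C; (7,8):dx=-4,dy=+2->D
Step 2: C = 14, D = 14, total pairs = 28.
Step 3: tau = (C - D)/(n(n-1)/2) = (14 - 14)/28 = 0.000000.
Step 4: Exact two-sided p-value (enumerate n! = 40320 permutations of y under H0): p = 1.000000.
Step 5: alpha = 0.1. fail to reject H0.

tau_b = 0.0000 (C=14, D=14), p = 1.000000, fail to reject H0.


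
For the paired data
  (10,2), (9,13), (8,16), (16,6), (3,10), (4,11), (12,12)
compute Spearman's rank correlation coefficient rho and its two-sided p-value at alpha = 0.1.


Step 1: Rank x and y separately (midranks; no ties here).
rank(x): 10->5, 9->4, 8->3, 16->7, 3->1, 4->2, 12->6
rank(y): 2->1, 13->6, 16->7, 6->2, 10->3, 11->4, 12->5
Step 2: d_i = R_x(i) - R_y(i); compute d_i^2.
  (5-1)^2=16, (4-6)^2=4, (3-7)^2=16, (7-2)^2=25, (1-3)^2=4, (2-4)^2=4, (6-5)^2=1
sum(d^2) = 70.
Step 3: rho = 1 - 6*70 / (7*(7^2 - 1)) = 1 - 420/336 = -0.250000.
Step 4: Under H0, t = rho * sqrt((n-2)/(1-rho^2)) = -0.5774 ~ t(5).
Step 5: Two-sided p-value from the t-distribution with 5 df = 0.588724.
Step 6: alpha = 0.1. fail to reject H0.

rho = -0.2500, p = 0.588724, fail to reject H0 at alpha = 0.1.


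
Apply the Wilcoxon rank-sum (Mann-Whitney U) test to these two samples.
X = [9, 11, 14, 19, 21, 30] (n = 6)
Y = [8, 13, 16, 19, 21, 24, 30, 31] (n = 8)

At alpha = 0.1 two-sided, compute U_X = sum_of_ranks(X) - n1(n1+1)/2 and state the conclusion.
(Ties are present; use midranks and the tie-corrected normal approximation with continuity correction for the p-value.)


Step 1: Combine and sort all 14 observations; assign midranks.
sorted (value, group): (8,Y), (9,X), (11,X), (13,Y), (14,X), (16,Y), (19,X), (19,Y), (21,X), (21,Y), (24,Y), (30,X), (30,Y), (31,Y)
ranks: 8->1, 9->2, 11->3, 13->4, 14->5, 16->6, 19->7.5, 19->7.5, 21->9.5, 21->9.5, 24->11, 30->12.5, 30->12.5, 31->14
Step 2: Rank sum for X: R1 = 2 + 3 + 5 + 7.5 + 9.5 + 12.5 = 39.5.
Step 3: U_X = R1 - n1(n1+1)/2 = 39.5 - 6*7/2 = 39.5 - 21 = 18.5.
       U_Y = n1*n2 - U_X = 48 - 18.5 = 29.5.
Step 4: Ties are present, so use the tie-corrected normal approximation (with continuity correction) for the p-value.
Step 5: p-value = 0.517221; compare to alpha = 0.1. fail to reject H0.

U_X = 18.5, p = 0.517221, fail to reject H0 at alpha = 0.1.


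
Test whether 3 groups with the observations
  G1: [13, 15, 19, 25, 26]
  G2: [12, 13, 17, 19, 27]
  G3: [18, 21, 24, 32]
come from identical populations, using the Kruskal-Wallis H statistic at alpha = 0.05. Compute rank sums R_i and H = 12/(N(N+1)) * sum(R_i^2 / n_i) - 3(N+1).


Step 1: Combine all N = 14 observations and assign midranks.
sorted (value, group, rank): (12,G2,1), (13,G1,2.5), (13,G2,2.5), (15,G1,4), (17,G2,5), (18,G3,6), (19,G1,7.5), (19,G2,7.5), (21,G3,9), (24,G3,10), (25,G1,11), (26,G1,12), (27,G2,13), (32,G3,14)
Step 2: Sum ranks within each group.
R_1 = 37 (n_1 = 5)
R_2 = 29 (n_2 = 5)
R_3 = 39 (n_3 = 4)
Step 3: H = 12/(N(N+1)) * sum(R_i^2/n_i) - 3(N+1)
     = 12/(14*15) * (37^2/5 + 29^2/5 + 39^2/4) - 3*15
     = 0.057143 * 822.25 - 45
     = 1.985714.
Step 4: Ties present; correction factor C = 1 - 12/(14^3 - 14) = 0.995604. Corrected H = 1.985714 / 0.995604 = 1.994481.
Step 5: Under H0, H ~ chi^2(2); p-value = 0.368896.
Step 6: alpha = 0.05. fail to reject H0.

H = 1.9945, df = 2, p = 0.368896, fail to reject H0.


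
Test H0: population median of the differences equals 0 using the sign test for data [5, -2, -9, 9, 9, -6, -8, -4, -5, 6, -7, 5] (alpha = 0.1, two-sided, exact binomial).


Step 1: Discard zero differences. Original n = 12; n_eff = number of nonzero differences = 12.
Nonzero differences (with sign): +5, -2, -9, +9, +9, -6, -8, -4, -5, +6, -7, +5
Step 2: Count signs: positive = 5, negative = 7.
Step 3: Under H0: P(positive) = 0.5, so the number of positives S ~ Bin(12, 0.5).
Step 4: Two-sided exact p-value = sum of Bin(12,0.5) probabilities at or below the observed probability = 0.774414.
Step 5: alpha = 0.1. fail to reject H0.

n_eff = 12, pos = 5, neg = 7, p = 0.774414, fail to reject H0.
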